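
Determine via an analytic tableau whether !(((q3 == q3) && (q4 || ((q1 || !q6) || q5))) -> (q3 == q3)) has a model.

Unsatisfiable

Initial set: {T !(((q3 == q3) && (q4 || ((q1 || !q6) || q5))) -> (q3 == q3))}.
T !(((q3 == q3) && (q4 || ((q1 || !q6) || q5))) -> (q3 == q3)): α-rule — add T ((q3 == q3) && (q4 || ((q1 || !q6) || q5))), F (q3 == q3).
T ((q3 == q3) && (q4 || ((q1 || !q6) || q5))): α-rule — add T (q3 == q3), T (q4 || ((q1 || !q6) || q5)).
F (q3 == q3): β-rule — branch into T q3, F q3  //  F q3, T q3.
  branch 1 (add T q3, F q3):
    × closes — contains both q3 and !q3.
  branch 2 (add F q3, T q3):
    × closes — contains both q3 and !q3.
All 2 branches close.
Every branch closed; the formula is unsatisfiable.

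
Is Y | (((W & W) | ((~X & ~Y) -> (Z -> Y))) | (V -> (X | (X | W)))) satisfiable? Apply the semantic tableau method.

Satisfiable

Initial set: {(Y | (((W & W) | ((~X & ~Y) -> (Z -> Y))) | (V -> (X | (X | W)))))}.
(Y | (((W & W) | ((~X & ~Y) -> (Z -> Y))) | (V -> (X | (X | W))))): β-rule — branch into Y  //  (((W & W) | ((~X & ~Y) -> (Z -> Y))) | (V -> (X | (X | W)))).
  branch 1 (add Y):
    ○ open, literals {Y=true}.
  branch 2 (add (((W & W) | ((~X & ~Y) -> (Z -> Y))) | (V -> (X | (X | W))))):
    (((W & W) | ((~X & ~Y) -> (Z -> Y))) | (V -> (X | (X | W)))): β-rule — branch into ((W & W) | ((~X & ~Y) -> (Z -> Y)))  //  (V -> (X | (X | W))).
      branch 2.1 (add ((W & W) | ((~X & ~Y) -> (Z -> Y)))):
        ((W & W) | ((~X & ~Y) -> (Z -> Y))): β-rule — branch into (W & W)  //  ((~X & ~Y) -> (Z -> Y)).
          branch 2.1.1 (add (W & W)):
            (W & W): α-rule — add W, W.
            ○ open, literals {W=true}.
          branch 2.1.2 (add ((~X & ~Y) -> (Z -> Y))):
            ((~X & ~Y) -> (Z -> Y)): β-rule — branch into ~(~X & ~Y)  //  (Z -> Y).
              branch 2.1.2.1 (add ~(~X & ~Y)):
                ~(~X & ~Y): β-rule — branch into ~~X  //  ~~Y.
                  branch 2.1.2.1.1 (add ~~X):
                    ○ open, literals {X=true}.
                  branch 2.1.2.1.2 (add ~~Y):
                    ○ open, literals {Y=true}.
              branch 2.1.2.2 (add (Z -> Y)):
                (Z -> Y): β-rule — branch into ~Z  //  Y.
                  branch 2.1.2.2.1 (add ~Z):
                    ○ open, literals {Z=false}.
                  branch 2.1.2.2.2 (add Y):
                    ○ open, literals {Y=true}.
      branch 2.2 (add (V -> (X | (X | W)))):
        (V -> (X | (X | W))): β-rule — branch into ~V  //  (X | (X | W)).
          branch 2.2.1 (add ~V):
            ○ open, literals {V=false}.
          branch 2.2.2 (add (X | (X | W))):
            (X | (X | W)): β-rule — branch into X  //  (X | W).
              branch 2.2.2.1 (add X):
                ○ open, literals {X=true}.
              branch 2.2.2.2 (add (X | W)):
                (X | W): β-rule — branch into X  //  W.
                  branch 2.2.2.2.1 (add X):
                    ○ open, literals {X=true}.
                  branch 2.2.2.2.2 (add W):
                    ○ open, literals {W=true}.
0 branches closed, 10 open.
An open branch gives a satisfying assignment: Y=true.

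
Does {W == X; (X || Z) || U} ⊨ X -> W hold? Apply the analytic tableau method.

Yes

Initial set: {(W == X); ((X || Z) || U); !(X -> W)}.
!(X -> W): α-rule — add X, !W.
(W == X): β-rule — branch into W, X  //  !W, !X.
  branch 1 (add W, X):
    × closes — contains both W and !W.
  branch 2 (add !W, !X):
    × closes — contains both X and !X.
All 2 branches close.
Every branch closed, so the premises entail the conclusion.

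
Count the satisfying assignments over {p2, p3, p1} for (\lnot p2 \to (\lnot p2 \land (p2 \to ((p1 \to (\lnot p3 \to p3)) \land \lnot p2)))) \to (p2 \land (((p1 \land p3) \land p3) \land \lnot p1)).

0

Initial set: {((\lnot p2 \to (\lnot p2 \land (p2 \to ((p1 \to (\lnot p3 \to p3)) \land \lnot p2)))) \to (p2 \land (((p1 \land p3) \land p3) \land \lnot p1)))}.
((\lnot p2 \to (\lnot p2 \land (p2 \to ((p1 \to (\lnot p3 \to p3)) \land \lnot p2)))) \to (p2 \land (((p1 \land p3) \land p3) \land \lnot p1))): β-rule — branch into \lnot (\lnot p2 \to (\lnot p2 \land (p2 \to ((p1 \to (\lnot p3 \to p3)) \land \lnot p2))))  //  (p2 \land (((p1 \land p3) \land p3) \land \lnot p1)).
  branch 1 (add \lnot (\lnot p2 \to (\lnot p2 \land (p2 \to ((p1 \to (\lnot p3 \to p3)) \land \lnot p2))))):
    \lnot (\lnot p2 \to (\lnot p2 \land (p2 \to ((p1 \to (\lnot p3 \to p3)) \land \lnot p2)))): α-rule — add \lnot p2, \lnot (\lnot p2 \land (p2 \to ((p1 \to (\lnot p3 \to p3)) \land \lnot p2))).
    \lnot (\lnot p2 \land (p2 \to ((p1 \to (\lnot p3 \to p3)) \land \lnot p2))): β-rule — branch into \lnot \lnot p2  //  \lnot (p2 \to ((p1 \to (\lnot p3 \to p3)) \land \lnot p2)).
      branch 1.1 (add \lnot \lnot p2):
        × closes — contains both p2 and \lnot p2.
      branch 1.2 (add \lnot (p2 \to ((p1 \to (\lnot p3 \to p3)) \land \lnot p2))):
        \lnot (p2 \to ((p1 \to (\lnot p3 \to p3)) \land \lnot p2)): α-rule — add p2, \lnot ((p1 \to (\lnot p3 \to p3)) \land \lnot p2).
        × closes — contains both p2 and \lnot p2.
  branch 2 (add (p2 \land (((p1 \land p3) \land p3) \land \lnot p1))):
    (p2 \land (((p1 \land p3) \land p3) \land \lnot p1)): α-rule — add p2, (((p1 \land p3) \land p3) \land \lnot p1).
    (((p1 \land p3) \land p3) \land \lnot p1): α-rule — add ((p1 \land p3) \land p3), \lnot p1.
    ((p1 \land p3) \land p3): α-rule — add (p1 \land p3), p3.
    (p1 \land p3): α-rule — add p1, p3.
    × closes — contains both p1 and \lnot p1.
All 3 branches close.
No open branches: the formula has 0 satisfying assignments.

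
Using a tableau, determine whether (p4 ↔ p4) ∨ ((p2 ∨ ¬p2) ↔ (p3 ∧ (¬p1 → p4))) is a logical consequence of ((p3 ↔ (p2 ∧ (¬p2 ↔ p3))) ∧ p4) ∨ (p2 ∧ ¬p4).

Yes

Initial set: {(((p3 ↔ (p2 ∧ (¬p2 ↔ p3))) ∧ p4) ∨ (p2 ∧ ¬p4)); ¬((p4 ↔ p4) ∨ ((p2 ∨ ¬p2) ↔ (p3 ∧ (¬p1 → p4))))}.
¬((p4 ↔ p4) ∨ ((p2 ∨ ¬p2) ↔ (p3 ∧ (¬p1 → p4)))): α-rule — add ¬(p4 ↔ p4), ¬((p2 ∨ ¬p2) ↔ (p3 ∧ (¬p1 → p4))).
(((p3 ↔ (p2 ∧ (¬p2 ↔ p3))) ∧ p4) ∨ (p2 ∧ ¬p4)): β-rule — branch into ((p3 ↔ (p2 ∧ (¬p2 ↔ p3))) ∧ p4)  //  (p2 ∧ ¬p4).
  branch 1 (add ((p3 ↔ (p2 ∧ (¬p2 ↔ p3))) ∧ p4)):
    ((p3 ↔ (p2 ∧ (¬p2 ↔ p3))) ∧ p4): α-rule — add (p3 ↔ (p2 ∧ (¬p2 ↔ p3))), p4.
    ¬(p4 ↔ p4): β-rule — branch into p4, ¬p4  //  ¬p4, p4.
      branch 1.1 (add p4, ¬p4):
        × closes — contains both p4 and ¬p4.
      branch 1.2 (add ¬p4, p4):
        × closes — contains both p4 and ¬p4.
  branch 2 (add (p2 ∧ ¬p4)):
    (p2 ∧ ¬p4): α-rule — add p2, ¬p4.
    ¬(p4 ↔ p4): β-rule — branch into p4, ¬p4  //  ¬p4, p4.
      branch 2.1 (add p4, ¬p4):
        × closes — contains both p4 and ¬p4.
      branch 2.2 (add ¬p4, p4):
        × closes — contains both p4 and ¬p4.
All 4 branches close.
Every branch closed, so the premises entail the conclusion.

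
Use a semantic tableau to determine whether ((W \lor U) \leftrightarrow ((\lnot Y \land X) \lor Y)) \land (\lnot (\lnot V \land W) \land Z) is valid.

Not valid

Assume the negation and expand:
Initial set: {F (((W \lor U) \leftrightarrow ((\lnot Y \land X) \lor Y)) \land (\lnot (\lnot V \land W) \land Z))}.
F (((W \lor U) \leftrightarrow ((\lnot Y \land X) \lor Y)) \land (\lnot (\lnot V \land W) \land Z)): β-rule — branch into F ((W \lor U) \leftrightarrow ((\lnot Y \land X) \lor Y))  //  F (\lnot (\lnot V \land W) \land Z).
  branch 1 (add F ((W \lor U) \leftrightarrow ((\lnot Y \land X) \lor Y))):
    F ((W \lor U) \leftrightarrow ((\lnot Y \land X) \lor Y)): β-rule — branch into T (W \lor U), F ((\lnot Y \land X) \lor Y)  //  F (W \lor U), T ((\lnot Y \land X) \lor Y).
      branch 1.1 (add T (W \lor U), F ((\lnot Y \land X) \lor Y)):
        F ((\lnot Y \land X) \lor Y): α-rule — add F (\lnot Y \land X), F Y.
        T (W \lor U): β-rule — branch into T W  //  T U.
          branch 1.1.1 (add T W):
            F (\lnot Y \land X): β-rule — branch into F \lnot Y  //  F X.
              branch 1.1.1.1 (add F \lnot Y):
                × closes — contains both Y and \lnot Y.
              branch 1.1.1.2 (add F X):
                ○ open, literals {W=true, X=false, Y=false}.
          branch 1.1.2 (add T U):
            F (\lnot Y \land X): β-rule — branch into F \lnot Y  //  F X.
              branch 1.1.2.1 (add F \lnot Y):
                × closes — contains both Y and \lnot Y.
              branch 1.1.2.2 (add F X):
                ○ open, literals {U=true, X=false, Y=false}.
      branch 1.2 (add F (W \lor U), T ((\lnot Y \land X) \lor Y)):
        F (W \lor U): α-rule — add F W, F U.
        T ((\lnot Y \land X) \lor Y): β-rule — branch into T (\lnot Y \land X)  //  T Y.
          branch 1.2.1 (add T (\lnot Y \land X)):
            T (\lnot Y \land X): α-rule — add T \lnot Y, T X.
            ○ open, literals {U=false, W=false, X=true, Y=false}.
          branch 1.2.2 (add T Y):
            ○ open, literals {U=false, W=false, Y=true}.
  branch 2 (add F (\lnot (\lnot V \land W) \land Z)):
    F (\lnot (\lnot V \land W) \land Z): β-rule — branch into F \lnot (\lnot V \land W)  //  F Z.
      branch 2.1 (add F \lnot (\lnot V \land W)):
        F \lnot (\lnot V \land W): α-rule — add T \lnot V, T W.
        ○ open, literals {V=false, W=true}.
      branch 2.2 (add F Z):
        ○ open, literals {Z=false}.
2 branches closed, 6 open.
An open branch gives a countermodel: W=true, X=false, Y=false (unmentioned atoms arbitrary); under it the original formula is false.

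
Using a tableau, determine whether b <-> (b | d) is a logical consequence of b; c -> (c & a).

Initial set: {T b; T (c -> (c & a)); F (b <-> (b | d))}.
T (c -> (c & a)): β-rule — branch into F c  //  T (c & a).
  branch 1 (add F c):
    F (b <-> (b | d)): β-rule — branch into T b, F (b | d)  //  F b, T (b | d).
      branch 1.1 (add T b, F (b | d)):
        F (b | d): α-rule — add F b, F d.
        × closes — contains both b and ~b.
      branch 1.2 (add F b, T (b | d)):
        × closes — contains both b and ~b.
  branch 2 (add T (c & a)):
    T (c & a): α-rule — add T c, T a.
    F (b <-> (b | d)): β-rule — branch into T b, F (b | d)  //  F b, T (b | d).
      branch 2.1 (add T b, F (b | d)):
        F (b | d): α-rule — add F b, F d.
        × closes — contains both b and ~b.
      branch 2.2 (add F b, T (b | d)):
        × closes — contains both b and ~b.
All 4 branches close.
Every branch closed, so the premises entail the conclusion.

Yes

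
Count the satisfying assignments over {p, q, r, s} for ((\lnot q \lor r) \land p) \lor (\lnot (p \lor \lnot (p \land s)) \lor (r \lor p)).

12

Initial set: {(((\lnot q \lor r) \land p) \lor (\lnot (p \lor \lnot (p \land s)) \lor (r \lor p)))}.
(((\lnot q \lor r) \land p) \lor (\lnot (p \lor \lnot (p \land s)) \lor (r \lor p))): β-rule — branch into ((\lnot q \lor r) \land p)  //  (\lnot (p \lor \lnot (p \land s)) \lor (r \lor p)).
  branch 1 (add ((\lnot q \lor r) \land p)):
    ((\lnot q \lor r) \land p): α-rule — add (\lnot q \lor r), p.
    (\lnot q \lor r): β-rule — branch into \lnot q  //  r.
      branch 1.1 (add \lnot q):
        ○ open, literals {p=T, q=F}.
      branch 1.2 (add r):
        ○ open, literals {p=T, r=T}.
  branch 2 (add (\lnot (p \lor \lnot (p \land s)) \lor (r \lor p))):
    (\lnot (p \lor \lnot (p \land s)) \lor (r \lor p)): β-rule — branch into \lnot (p \lor \lnot (p \land s))  //  (r \lor p).
      branch 2.1 (add \lnot (p \lor \lnot (p \land s))):
        \lnot (p \lor \lnot (p \land s)): α-rule — add \lnot p, \lnot \lnot (p \land s).
        \lnot \lnot (p \land s): α-rule — add p, s.
        × closes — contains both p and \lnot p.
      branch 2.2 (add (r \lor p)):
        (r \lor p): β-rule — branch into r  //  p.
          branch 2.2.1 (add r):
            ○ open, literals {r=T}.
          branch 2.2.2 (add p):
            ○ open, literals {p=T}.
1 branch closed, 4 open.
Each open branch fixes some atoms; the unmentioned ones are free. Counting distinct full assignments: branch {p=T, q=F} (r, s) contributes 4 new; branch {p=T, r=T} (q, s) contributes 2 new; branch {r=T} (p, q, s) contributes 4 new; branch {p=T} (q, r, s) contributes 2 new. Total: 12.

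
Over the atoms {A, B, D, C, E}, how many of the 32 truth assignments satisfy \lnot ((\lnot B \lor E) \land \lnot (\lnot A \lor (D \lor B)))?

Initial set: {\lnot ((\lnot B \lor E) \land \lnot (\lnot A \lor (D \lor B)))}.
\lnot ((\lnot B \lor E) \land \lnot (\lnot A \lor (D \lor B))): β-rule — branch into \lnot (\lnot B \lor E)  //  \lnot \lnot (\lnot A \lor (D \lor B)).
  branch 1 (add \lnot (\lnot B \lor E)):
    \lnot (\lnot B \lor E): α-rule — add \lnot \lnot B, \lnot E.
    ○ open, literals {B=T, E=F}.
  branch 2 (add \lnot \lnot (\lnot A \lor (D \lor B))):
    \lnot \lnot (\lnot A \lor (D \lor B)): β-rule — branch into \lnot A  //  (D \lor B).
      branch 2.1 (add \lnot A):
        ○ open, literals {A=F}.
      branch 2.2 (add (D \lor B)):
        (D \lor B): β-rule — branch into D  //  B.
          branch 2.2.1 (add D):
            ○ open, literals {D=T}.
          branch 2.2.2 (add B):
            ○ open, literals {B=T}.
0 branches closed, 4 open.
Each open branch fixes some atoms; the unmentioned ones are free. Counting distinct full assignments: branch {B=T, E=F} (A, D, C) contributes 8 new; branch {A=F} (B, D, C, E) contributes 12 new; branch {D=T} (A, B, C, E) contributes 6 new; branch {B=T} (A, D, C, E) contributes 2 new. Total: 28.

28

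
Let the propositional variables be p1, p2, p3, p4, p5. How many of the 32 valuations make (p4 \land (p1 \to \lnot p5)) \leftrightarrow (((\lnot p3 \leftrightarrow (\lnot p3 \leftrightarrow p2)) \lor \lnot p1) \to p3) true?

Initial set: {T ((p4 \land (p1 \to \lnot p5)) \leftrightarrow (((\lnot p3 \leftrightarrow (\lnot p3 \leftrightarrow p2)) \lor \lnot p1) \to p3))}.
T ((p4 \land (p1 \to \lnot p5)) \leftrightarrow (((\lnot p3 \leftrightarrow (\lnot p3 \leftrightarrow p2)) \lor \lnot p1) \to p3)): β-rule — branch into T (p4 \land (p1 \to \lnot p5)), T (((\lnot p3 \leftrightarrow (\lnot p3 \leftrightarrow p2)) \lor \lnot p1) \to p3)  //  F (p4 \land (p1 \to \lnot p5)), F (((\lnot p3 \leftrightarrow (\lnot p3 \leftrightarrow p2)) \lor \lnot p1) \to p3).
  branch 1 (add T (p4 \land (p1 \to \lnot p5)), T (((\lnot p3 \leftrightarrow (\lnot p3 \leftrightarrow p2)) \lor \lnot p1) \to p3)):
    T (p4 \land (p1 \to \lnot p5)): α-rule — add T p4, T (p1 \to \lnot p5).
    T (((\lnot p3 \leftrightarrow (\lnot p3 \leftrightarrow p2)) \lor \lnot p1) \to p3): β-rule — branch into F ((\lnot p3 \leftrightarrow (\lnot p3 \leftrightarrow p2)) \lor \lnot p1)  //  T p3.
      branch 1.1 (add F ((\lnot p3 \leftrightarrow (\lnot p3 \leftrightarrow p2)) \lor \lnot p1)):
        F ((\lnot p3 \leftrightarrow (\lnot p3 \leftrightarrow p2)) \lor \lnot p1): α-rule — add F (\lnot p3 \leftrightarrow (\lnot p3 \leftrightarrow p2)), F \lnot p1.
        T (p1 \to \lnot p5): β-rule — branch into F p1  //  T \lnot p5.
          branch 1.1.1 (add F p1):
            × closes — contains both p1 and \lnot p1.
          branch 1.1.2 (add T \lnot p5):
            F (\lnot p3 \leftrightarrow (\lnot p3 \leftrightarrow p2)): β-rule — branch into T \lnot p3, F (\lnot p3 \leftrightarrow p2)  //  F \lnot p3, T (\lnot p3 \leftrightarrow p2).
              branch 1.1.2.1 (add T \lnot p3, F (\lnot p3 \leftrightarrow p2)):
                F (\lnot p3 \leftrightarrow p2): β-rule — branch into T \lnot p3, F p2  //  F \lnot p3, T p2.
                  branch 1.1.2.1.1 (add T \lnot p3, F p2):
                    ○ open, literals {p1=1, p2=0, p3=0, p4=1, p5=0}.
                  branch 1.1.2.1.2 (add F \lnot p3, T p2):
                    × closes — contains both p3 and \lnot p3.
              branch 1.1.2.2 (add F \lnot p3, T (\lnot p3 \leftrightarrow p2)):
                T (\lnot p3 \leftrightarrow p2): β-rule — branch into T \lnot p3, T p2  //  F \lnot p3, F p2.
                  branch 1.1.2.2.1 (add T \lnot p3, T p2):
                    × closes — contains both p3 and \lnot p3.
                  branch 1.1.2.2.2 (add F \lnot p3, F p2):
                    ○ open, literals {p1=1, p2=0, p3=1, p4=1, p5=0}.
      branch 1.2 (add T p3):
        T (p1 \to \lnot p5): β-rule — branch into F p1  //  T \lnot p5.
          branch 1.2.1 (add F p1):
            ○ open, literals {p1=0, p3=1, p4=1}.
          branch 1.2.2 (add T \lnot p5):
            ○ open, literals {p3=1, p4=1, p5=0}.
  branch 2 (add F (p4 \land (p1 \to \lnot p5)), F (((\lnot p3 \leftrightarrow (\lnot p3 \leftrightarrow p2)) \lor \lnot p1) \to p3)):
    F (((\lnot p3 \leftrightarrow (\lnot p3 \leftrightarrow p2)) \lor \lnot p1) \to p3): α-rule — add T ((\lnot p3 \leftrightarrow (\lnot p3 \leftrightarrow p2)) \lor \lnot p1), F p3.
    F (p4 \land (p1 \to \lnot p5)): β-rule — branch into F p4  //  F (p1 \to \lnot p5).
      branch 2.1 (add F p4):
        T ((\lnot p3 \leftrightarrow (\lnot p3 \leftrightarrow p2)) \lor \lnot p1): β-rule — branch into T (\lnot p3 \leftrightarrow (\lnot p3 \leftrightarrow p2))  //  T \lnot p1.
          branch 2.1.1 (add T (\lnot p3 \leftrightarrow (\lnot p3 \leftrightarrow p2))):
            T (\lnot p3 \leftrightarrow (\lnot p3 \leftrightarrow p2)): β-rule — branch into T \lnot p3, T (\lnot p3 \leftrightarrow p2)  //  F \lnot p3, F (\lnot p3 \leftrightarrow p2).
              branch 2.1.1.1 (add T \lnot p3, T (\lnot p3 \leftrightarrow p2)):
                T (\lnot p3 \leftrightarrow p2): β-rule — branch into T \lnot p3, T p2  //  F \lnot p3, F p2.
                  branch 2.1.1.1.1 (add T \lnot p3, T p2):
                    ○ open, literals {p2=1, p3=0, p4=0}.
                  branch 2.1.1.1.2 (add F \lnot p3, F p2):
                    × closes — contains both p3 and \lnot p3.
              branch 2.1.1.2 (add F \lnot p3, F (\lnot p3 \leftrightarrow p2)):
                × closes — contains both p3 and \lnot p3.
          branch 2.1.2 (add T \lnot p1):
            ○ open, literals {p1=0, p3=0, p4=0}.
      branch 2.2 (add F (p1 \to \lnot p5)):
        F (p1 \to \lnot p5): α-rule — add T p1, F \lnot p5.
        T ((\lnot p3 \leftrightarrow (\lnot p3 \leftrightarrow p2)) \lor \lnot p1): β-rule — branch into T (\lnot p3 \leftrightarrow (\lnot p3 \leftrightarrow p2))  //  T \lnot p1.
          branch 2.2.1 (add T (\lnot p3 \leftrightarrow (\lnot p3 \leftrightarrow p2))):
            T (\lnot p3 \leftrightarrow (\lnot p3 \leftrightarrow p2)): β-rule — branch into T \lnot p3, T (\lnot p3 \leftrightarrow p2)  //  F \lnot p3, F (\lnot p3 \leftrightarrow p2).
              branch 2.2.1.1 (add T \lnot p3, T (\lnot p3 \leftrightarrow p2)):
                T (\lnot p3 \leftrightarrow p2): β-rule — branch into T \lnot p3, T p2  //  F \lnot p3, F p2.
                  branch 2.2.1.1.1 (add T \lnot p3, T p2):
                    ○ open, literals {p1=1, p2=1, p3=0, p5=1}.
                  branch 2.2.1.1.2 (add F \lnot p3, F p2):
                    × closes — contains both p3 and \lnot p3.
              branch 2.2.1.2 (add F \lnot p3, F (\lnot p3 \leftrightarrow p2)):
                × closes — contains both p3 and \lnot p3.
          branch 2.2.2 (add T \lnot p1):
            × closes — contains both p1 and \lnot p1.
8 branches closed, 7 open.
Each open branch fixes some atoms; the unmentioned ones are free. Counting distinct full assignments: branch {p1=1, p2=0, p3=0, p4=1, p5=0} (none free) contributes 1 new; branch {p1=1, p2=0, p3=1, p4=1, p5=0} (none free) contributes 1 new; branch {p1=0, p3=1, p4=1} (p2, p5) contributes 4 new; branch {p3=1, p4=1, p5=0} (p1, p2) contributes 1 new; branch {p2=1, p3=0, p4=0} (p1, p5) contributes 4 new; branch {p1=0, p3=0, p4=0} (p2, p5) contributes 2 new; branch {p1=1, p2=1, p3=0, p5=1} (p4) contributes 1 new. Total: 14.

14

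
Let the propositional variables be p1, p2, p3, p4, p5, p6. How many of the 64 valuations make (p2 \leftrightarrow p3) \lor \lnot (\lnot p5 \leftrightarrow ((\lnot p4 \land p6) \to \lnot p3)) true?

48

Initial set: {((p2 \leftrightarrow p3) \lor \lnot (\lnot p5 \leftrightarrow ((\lnot p4 \land p6) \to \lnot p3)))}.
((p2 \leftrightarrow p3) \lor \lnot (\lnot p5 \leftrightarrow ((\lnot p4 \land p6) \to \lnot p3))): β-rule — branch into (p2 \leftrightarrow p3)  //  \lnot (\lnot p5 \leftrightarrow ((\lnot p4 \land p6) \to \lnot p3)).
  branch 1 (add (p2 \leftrightarrow p3)):
    (p2 \leftrightarrow p3): β-rule — branch into p2, p3  //  \lnot p2, \lnot p3.
      branch 1.1 (add p2, p3):
        ○ open, literals {p2=1, p3=1}.
      branch 1.2 (add \lnot p2, \lnot p3):
        ○ open, literals {p2=0, p3=0}.
  branch 2 (add \lnot (\lnot p5 \leftrightarrow ((\lnot p4 \land p6) \to \lnot p3))):
    \lnot (\lnot p5 \leftrightarrow ((\lnot p4 \land p6) \to \lnot p3)): β-rule — branch into \lnot p5, \lnot ((\lnot p4 \land p6) \to \lnot p3)  //  \lnot \lnot p5, ((\lnot p4 \land p6) \to \lnot p3).
      branch 2.1 (add \lnot p5, \lnot ((\lnot p4 \land p6) \to \lnot p3)):
        \lnot ((\lnot p4 \land p6) \to \lnot p3): α-rule — add (\lnot p4 \land p6), \lnot \lnot p3.
        (\lnot p4 \land p6): α-rule — add \lnot p4, p6.
        ○ open, literals {p3=1, p4=0, p5=0, p6=1}.
      branch 2.2 (add \lnot \lnot p5, ((\lnot p4 \land p6) \to \lnot p3)):
        ((\lnot p4 \land p6) \to \lnot p3): β-rule — branch into \lnot (\lnot p4 \land p6)  //  \lnot p3.
          branch 2.2.1 (add \lnot (\lnot p4 \land p6)):
            \lnot (\lnot p4 \land p6): β-rule — branch into \lnot \lnot p4  //  \lnot p6.
              branch 2.2.1.1 (add \lnot \lnot p4):
                ○ open, literals {p4=1, p5=1}.
              branch 2.2.1.2 (add \lnot p6):
                ○ open, literals {p5=1, p6=0}.
          branch 2.2.2 (add \lnot p3):
            ○ open, literals {p3=0, p5=1}.
0 branches closed, 6 open.
Each open branch fixes some atoms; the unmentioned ones are free. Counting distinct full assignments: branch {p2=1, p3=1} (p1, p4, p5, p6) contributes 16 new; branch {p2=0, p3=0} (p1, p4, p5, p6) contributes 16 new; branch {p3=1, p4=0, p5=0, p6=1} (p1, p2) contributes 2 new; branch {p4=1, p5=1} (p1, p2, p3, p6) contributes 8 new; branch {p5=1, p6=0} (p1, p2, p3, p4) contributes 4 new; branch {p3=0, p5=1} (p1, p2, p4, p6) contributes 2 new. Total: 48.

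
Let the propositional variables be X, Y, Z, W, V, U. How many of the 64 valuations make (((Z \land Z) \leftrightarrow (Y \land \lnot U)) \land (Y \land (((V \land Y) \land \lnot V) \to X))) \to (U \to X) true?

60

Initial set: {((((Z \land Z) \leftrightarrow (Y \land \lnot U)) \land (Y \land (((V \land Y) \land \lnot V) \to X))) \to (U \to X))}.
((((Z \land Z) \leftrightarrow (Y \land \lnot U)) \land (Y \land (((V \land Y) \land \lnot V) \to X))) \to (U \to X)): β-rule — branch into \lnot (((Z \land Z) \leftrightarrow (Y \land \lnot U)) \land (Y \land (((V \land Y) \land \lnot V) \to X)))  //  (U \to X).
  branch 1 (add \lnot (((Z \land Z) \leftrightarrow (Y \land \lnot U)) \land (Y \land (((V \land Y) \land \lnot V) \to X)))):
    \lnot (((Z \land Z) \leftrightarrow (Y \land \lnot U)) \land (Y \land (((V \land Y) \land \lnot V) \to X))): β-rule — branch into \lnot ((Z \land Z) \leftrightarrow (Y \land \lnot U))  //  \lnot (Y \land (((V \land Y) \land \lnot V) \to X)).
      branch 1.1 (add \lnot ((Z \land Z) \leftrightarrow (Y \land \lnot U))):
        \lnot ((Z \land Z) \leftrightarrow (Y \land \lnot U)): β-rule — branch into (Z \land Z), \lnot (Y \land \lnot U)  //  \lnot (Z \land Z), (Y \land \lnot U).
          branch 1.1.1 (add (Z \land Z), \lnot (Y \land \lnot U)):
            (Z \land Z): α-rule — add Z, Z.
            \lnot (Y \land \lnot U): β-rule — branch into \lnot Y  //  \lnot \lnot U.
              branch 1.1.1.1 (add \lnot Y):
                ○ open, literals {Y=F, Z=T}.
              branch 1.1.1.2 (add \lnot \lnot U):
                ○ open, literals {U=T, Z=T}.
          branch 1.1.2 (add \lnot (Z \land Z), (Y \land \lnot U)):
            (Y \land \lnot U): α-rule — add Y, \lnot U.
            \lnot (Z \land Z): β-rule — branch into \lnot Z  //  \lnot Z.
              branch 1.1.2.1 (add \lnot Z):
                ○ open, literals {U=F, Y=T, Z=F}.
              branch 1.1.2.2 (add \lnot Z):
                ○ open, literals {U=F, Y=T, Z=F}.
      branch 1.2 (add \lnot (Y \land (((V \land Y) \land \lnot V) \to X))):
        \lnot (Y \land (((V \land Y) \land \lnot V) \to X)): β-rule — branch into \lnot Y  //  \lnot (((V \land Y) \land \lnot V) \to X).
          branch 1.2.1 (add \lnot Y):
            ○ open, literals {Y=F}.
          branch 1.2.2 (add \lnot (((V \land Y) \land \lnot V) \to X)):
            \lnot (((V \land Y) \land \lnot V) \to X): α-rule — add ((V \land Y) \land \lnot V), \lnot X.
            ((V \land Y) \land \lnot V): α-rule — add (V \land Y), \lnot V.
            (V \land Y): α-rule — add V, Y.
            × closes — contains both V and \lnot V.
  branch 2 (add (U \to X)):
    (U \to X): β-rule — branch into \lnot U  //  X.
      branch 2.1 (add \lnot U):
        ○ open, literals {U=F}.
      branch 2.2 (add X):
        ○ open, literals {X=T}.
1 branch closed, 7 open.
Each open branch fixes some atoms; the unmentioned ones are free. Counting distinct full assignments: branch {Y=F, Z=T} (X, W, V, U) contributes 16 new; branch {U=T, Z=T} (X, Y, W, V) contributes 8 new; branch {U=F, Y=T, Z=F} (X, W, V) contributes 8 new; branch {U=F, Y=T, Z=F} (X, W, V) contributes 0 new; branch {Y=F} (X, Z, W, V, U) contributes 16 new; branch {U=F} (X, Y, Z, W, V) contributes 8 new; branch {X=T} (Y, Z, W, V, U) contributes 4 new. Total: 60.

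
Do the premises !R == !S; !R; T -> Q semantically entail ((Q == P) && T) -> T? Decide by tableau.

Initial set: {(!R == !S); !R; (T -> Q); !(((Q == P) && T) -> T)}.
!(((Q == P) && T) -> T): α-rule — add ((Q == P) && T), !T.
((Q == P) && T): α-rule — add (Q == P), T.
× closes — contains both T and !T.
All 1 branch closes.
Every branch closed, so the premises entail the conclusion.

Yes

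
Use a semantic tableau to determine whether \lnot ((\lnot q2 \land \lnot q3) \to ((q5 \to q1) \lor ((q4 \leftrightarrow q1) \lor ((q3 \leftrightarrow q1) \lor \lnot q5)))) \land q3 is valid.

Assume the negation and expand:
Initial set: {\lnot (\lnot ((\lnot q2 \land \lnot q3) \to ((q5 \to q1) \lor ((q4 \leftrightarrow q1) \lor ((q3 \leftrightarrow q1) \lor \lnot q5)))) \land q3)}.
\lnot (\lnot ((\lnot q2 \land \lnot q3) \to ((q5 \to q1) \lor ((q4 \leftrightarrow q1) \lor ((q3 \leftrightarrow q1) \lor \lnot q5)))) \land q3): β-rule — branch into \lnot \lnot ((\lnot q2 \land \lnot q3) \to ((q5 \to q1) \lor ((q4 \leftrightarrow q1) \lor ((q3 \leftrightarrow q1) \lor \lnot q5))))  //  \lnot q3.
  branch 1 (add \lnot \lnot ((\lnot q2 \land \lnot q3) \to ((q5 \to q1) \lor ((q4 \leftrightarrow q1) \lor ((q3 \leftrightarrow q1) \lor \lnot q5))))):
    \lnot \lnot ((\lnot q2 \land \lnot q3) \to ((q5 \to q1) \lor ((q4 \leftrightarrow q1) \lor ((q3 \leftrightarrow q1) \lor \lnot q5)))): β-rule — branch into \lnot (\lnot q2 \land \lnot q3)  //  ((q5 \to q1) \lor ((q4 \leftrightarrow q1) \lor ((q3 \leftrightarrow q1) \lor \lnot q5))).
      branch 1.1 (add \lnot (\lnot q2 \land \lnot q3)):
        \lnot (\lnot q2 \land \lnot q3): β-rule — branch into \lnot \lnot q2  //  \lnot \lnot q3.
          branch 1.1.1 (add \lnot \lnot q2):
            ○ open, literals {q2=1}.
          branch 1.1.2 (add \lnot \lnot q3):
            ○ open, literals {q3=1}.
      branch 1.2 (add ((q5 \to q1) \lor ((q4 \leftrightarrow q1) \lor ((q3 \leftrightarrow q1) \lor \lnot q5)))):
        ((q5 \to q1) \lor ((q4 \leftrightarrow q1) \lor ((q3 \leftrightarrow q1) \lor \lnot q5))): β-rule — branch into (q5 \to q1)  //  ((q4 \leftrightarrow q1) \lor ((q3 \leftrightarrow q1) \lor \lnot q5)).
          branch 1.2.1 (add (q5 \to q1)):
            (q5 \to q1): β-rule — branch into \lnot q5  //  q1.
              branch 1.2.1.1 (add \lnot q5):
                ○ open, literals {q5=0}.
              branch 1.2.1.2 (add q1):
                ○ open, literals {q1=1}.
          branch 1.2.2 (add ((q4 \leftrightarrow q1) \lor ((q3 \leftrightarrow q1) \lor \lnot q5))):
            ((q4 \leftrightarrow q1) \lor ((q3 \leftrightarrow q1) \lor \lnot q5)): β-rule — branch into (q4 \leftrightarrow q1)  //  ((q3 \leftrightarrow q1) \lor \lnot q5).
              branch 1.2.2.1 (add (q4 \leftrightarrow q1)):
                (q4 \leftrightarrow q1): β-rule — branch into q4, q1  //  \lnot q4, \lnot q1.
                  branch 1.2.2.1.1 (add q4, q1):
                    ○ open, literals {q1=1, q4=1}.
                  branch 1.2.2.1.2 (add \lnot q4, \lnot q1):
                    ○ open, literals {q1=0, q4=0}.
              branch 1.2.2.2 (add ((q3 \leftrightarrow q1) \lor \lnot q5)):
                ((q3 \leftrightarrow q1) \lor \lnot q5): β-rule — branch into (q3 \leftrightarrow q1)  //  \lnot q5.
                  branch 1.2.2.2.1 (add (q3 \leftrightarrow q1)):
                    (q3 \leftrightarrow q1): β-rule — branch into q3, q1  //  \lnot q3, \lnot q1.
                      branch 1.2.2.2.1.1 (add q3, q1):
                        ○ open, literals {q1=1, q3=1}.
                      branch 1.2.2.2.1.2 (add \lnot q3, \lnot q1):
                        ○ open, literals {q1=0, q3=0}.
                  branch 1.2.2.2.2 (add \lnot q5):
                    ○ open, literals {q5=0}.
  branch 2 (add \lnot q3):
    ○ open, literals {q3=0}.
0 branches closed, 10 open.
An open branch gives a countermodel: q2=1 (unmentioned atoms arbitrary); under it the original formula is false.

Not valid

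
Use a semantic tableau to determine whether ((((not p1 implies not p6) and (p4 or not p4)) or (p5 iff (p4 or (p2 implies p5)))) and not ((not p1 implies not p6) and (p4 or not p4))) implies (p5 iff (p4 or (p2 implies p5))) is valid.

Assume the negation and expand:
Initial set: {F (((((not p1 implies not p6) and (p4 or not p4)) or (p5 iff (p4 or (p2 implies p5)))) and not ((not p1 implies not p6) and (p4 or not p4))) implies (p5 iff (p4 or (p2 implies p5))))}.
F (((((not p1 implies not p6) and (p4 or not p4)) or (p5 iff (p4 or (p2 implies p5)))) and not ((not p1 implies not p6) and (p4 or not p4))) implies (p5 iff (p4 or (p2 implies p5)))): α-rule — add T ((((not p1 implies not p6) and (p4 or not p4)) or (p5 iff (p4 or (p2 implies p5)))) and not ((not p1 implies not p6) and (p4 or not p4))), F (p5 iff (p4 or (p2 implies p5))).
T ((((not p1 implies not p6) and (p4 or not p4)) or (p5 iff (p4 or (p2 implies p5)))) and not ((not p1 implies not p6) and (p4 or not p4))): α-rule — add T (((not p1 implies not p6) and (p4 or not p4)) or (p5 iff (p4 or (p2 implies p5)))), T not ((not p1 implies not p6) and (p4 or not p4)).
F (p5 iff (p4 or (p2 implies p5))): β-rule — branch into T p5, F (p4 or (p2 implies p5))  //  F p5, T (p4 or (p2 implies p5)).
  branch 1 (add T p5, F (p4 or (p2 implies p5))):
    F (p4 or (p2 implies p5)): α-rule — add F p4, F (p2 implies p5).
    F (p2 implies p5): α-rule — add T p2, F p5.
    × closes — contains both p5 and not p5.
  branch 2 (add F p5, T (p4 or (p2 implies p5))):
    T (((not p1 implies not p6) and (p4 or not p4)) or (p5 iff (p4 or (p2 implies p5)))): β-rule — branch into T ((not p1 implies not p6) and (p4 or not p4))  //  T (p5 iff (p4 or (p2 implies p5))).
      branch 2.1 (add T ((not p1 implies not p6) and (p4 or not p4))):
        T ((not p1 implies not p6) and (p4 or not p4)): α-rule — add T (not p1 implies not p6), T (p4 or not p4).
        T not ((not p1 implies not p6) and (p4 or not p4)): β-rule — branch into F (not p1 implies not p6)  //  F (p4 or not p4).
          branch 2.1.1 (add F (not p1 implies not p6)):
            F (not p1 implies not p6): α-rule — add T not p1, F not p6.
            T (p4 or (p2 implies p5)): β-rule — branch into T p4  //  T (p2 implies p5).
              branch 2.1.1.1 (add T p4):
                T (not p1 implies not p6): β-rule — branch into F not p1  //  T not p6.
                  branch 2.1.1.1.1 (add F not p1):
                    × closes — contains both p1 and not p1.
                  branch 2.1.1.1.2 (add T not p6):
                    × closes — contains both p6 and not p6.
              branch 2.1.1.2 (add T (p2 implies p5)):
                T (not p1 implies not p6): β-rule — branch into F not p1  //  T not p6.
                  branch 2.1.1.2.1 (add F not p1):
                    × closes — contains both p1 and not p1.
                  branch 2.1.1.2.2 (add T not p6):
                    × closes — contains both p6 and not p6.
          branch 2.1.2 (add F (p4 or not p4)):
            F (p4 or not p4): α-rule — add F p4, F not p4.
            × closes — contains both p4 and not p4.
      branch 2.2 (add T (p5 iff (p4 or (p2 implies p5)))):
        T not ((not p1 implies not p6) and (p4 or not p4)): β-rule — branch into F (not p1 implies not p6)  //  F (p4 or not p4).
          branch 2.2.1 (add F (not p1 implies not p6)):
            F (not p1 implies not p6): α-rule — add T not p1, F not p6.
            T (p4 or (p2 implies p5)): β-rule — branch into T p4  //  T (p2 implies p5).
              branch 2.2.1.1 (add T p4):
                T (p5 iff (p4 or (p2 implies p5))): β-rule — branch into T p5, T (p4 or (p2 implies p5))  //  F p5, F (p4 or (p2 implies p5)).
                  branch 2.2.1.1.1 (add T p5, T (p4 or (p2 implies p5))):
                    × closes — contains both p5 and not p5.
                  branch 2.2.1.1.2 (add F p5, F (p4 or (p2 implies p5))):
                    F (p4 or (p2 implies p5)): α-rule — add F p4, F (p2 implies p5).
                    × closes — contains both p4 and not p4.
              branch 2.2.1.2 (add T (p2 implies p5)):
                T (p5 iff (p4 or (p2 implies p5))): β-rule — branch into T p5, T (p4 or (p2 implies p5))  //  F p5, F (p4 or (p2 implies p5)).
                  branch 2.2.1.2.1 (add T p5, T (p4 or (p2 implies p5))):
                    × closes — contains both p5 and not p5.
                  branch 2.2.1.2.2 (add F p5, F (p4 or (p2 implies p5))):
                    F (p4 or (p2 implies p5)): α-rule — add F p4, F (p2 implies p5).
                    F (p2 implies p5): α-rule — add T p2, F p5.
                    T (p2 implies p5): β-rule — branch into F p2  //  T p5.
                      branch 2.2.1.2.2.1 (add F p2):
                        × closes — contains both p2 and not p2.
                      branch 2.2.1.2.2.2 (add T p5):
                        × closes — contains both p5 and not p5.
          branch 2.2.2 (add F (p4 or not p4)):
            F (p4 or not p4): α-rule — add F p4, F not p4.
            × closes — contains both p4 and not p4.
All 12 branches close.
Every branch closed, so the negation is unsatisfiable and the formula is valid.

Valid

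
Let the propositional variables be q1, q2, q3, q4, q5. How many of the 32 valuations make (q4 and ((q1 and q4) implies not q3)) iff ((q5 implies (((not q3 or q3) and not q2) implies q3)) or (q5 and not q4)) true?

10

Initial set: {((q4 and ((q1 and q4) implies not q3)) iff ((q5 implies (((not q3 or q3) and not q2) implies q3)) or (q5 and not q4)))}.
((q4 and ((q1 and q4) implies not q3)) iff ((q5 implies (((not q3 or q3) and not q2) implies q3)) or (q5 and not q4))): β-rule — branch into (q4 and ((q1 and q4) implies not q3)), ((q5 implies (((not q3 or q3) and not q2) implies q3)) or (q5 and not q4))  //  not (q4 and ((q1 and q4) implies not q3)), not ((q5 implies (((not q3 or q3) and not q2) implies q3)) or (q5 and not q4)).
  branch 1 (add (q4 and ((q1 and q4) implies not q3)), ((q5 implies (((not q3 or q3) and not q2) implies q3)) or (q5 and not q4))):
    (q4 and ((q1 and q4) implies not q3)): α-rule — add q4, ((q1 and q4) implies not q3).
    ((q5 implies (((not q3 or q3) and not q2) implies q3)) or (q5 and not q4)): β-rule — branch into (q5 implies (((not q3 or q3) and not q2) implies q3))  //  (q5 and not q4).
      branch 1.1 (add (q5 implies (((not q3 or q3) and not q2) implies q3))):
        ((q1 and q4) implies not q3): β-rule — branch into not (q1 and q4)  //  not q3.
          branch 1.1.1 (add not (q1 and q4)):
            (q5 implies (((not q3 or q3) and not q2) implies q3)): β-rule — branch into not q5  //  (((not q3 or q3) and not q2) implies q3).
              branch 1.1.1.1 (add not q5):
                not (q1 and q4): β-rule — branch into not q1  //  not q4.
                  branch 1.1.1.1.1 (add not q1):
                    ○ open, literals {q1=false, q4=true, q5=false}.
                  branch 1.1.1.1.2 (add not q4):
                    × closes — contains both q4 and not q4.
              branch 1.1.1.2 (add (((not q3 or q3) and not q2) implies q3)):
                not (q1 and q4): β-rule — branch into not q1  //  not q4.
                  branch 1.1.1.2.1 (add not q1):
                    (((not q3 or q3) and not q2) implies q3): β-rule — branch into not ((not q3 or q3) and not q2)  //  q3.
                      branch 1.1.1.2.1.1 (add not ((not q3 or q3) and not q2)):
                        not ((not q3 or q3) and not q2): β-rule — branch into not (not q3 or q3)  //  not not q2.
                          branch 1.1.1.2.1.1.1 (add not (not q3 or q3)):
                            not (not q3 or q3): α-rule — add not not q3, not q3.
                            × closes — contains both q3 and not q3.
                          branch 1.1.1.2.1.1.2 (add not not q2):
                            ○ open, literals {q1=false, q2=true, q4=true}.
                      branch 1.1.1.2.1.2 (add q3):
                        ○ open, literals {q1=false, q3=true, q4=true}.
                  branch 1.1.1.2.2 (add not q4):
                    × closes — contains both q4 and not q4.
          branch 1.1.2 (add not q3):
            (q5 implies (((not q3 or q3) and not q2) implies q3)): β-rule — branch into not q5  //  (((not q3 or q3) and not q2) implies q3).
              branch 1.1.2.1 (add not q5):
                ○ open, literals {q3=false, q4=true, q5=false}.
              branch 1.1.2.2 (add (((not q3 or q3) and not q2) implies q3)):
                (((not q3 or q3) and not q2) implies q3): β-rule — branch into not ((not q3 or q3) and not q2)  //  q3.
                  branch 1.1.2.2.1 (add not ((not q3 or q3) and not q2)):
                    not ((not q3 or q3) and not q2): β-rule — branch into not (not q3 or q3)  //  not not q2.
                      branch 1.1.2.2.1.1 (add not (not q3 or q3)):
                        not (not q3 or q3): α-rule — add not not q3, not q3.
                        × closes — contains both q3 and not q3.
                      branch 1.1.2.2.1.2 (add not not q2):
                        ○ open, literals {q2=true, q3=false, q4=true}.
                  branch 1.1.2.2.2 (add q3):
                    × closes — contains both q3 and not q3.
      branch 1.2 (add (q5 and not q4)):
        (q5 and not q4): α-rule — add q5, not q4.
        × closes — contains both q4 and not q4.
  branch 2 (add not (q4 and ((q1 and q4) implies not q3)), not ((q5 implies (((not q3 or q3) and not q2) implies q3)) or (q5 and not q4))):
    not ((q5 implies (((not q3 or q3) and not q2) implies q3)) or (q5 and not q4)): α-rule — add not (q5 implies (((not q3 or q3) and not q2) implies q3)), not (q5 and not q4).
    not (q5 implies (((not q3 or q3) and not q2) implies q3)): α-rule — add q5, not (((not q3 or q3) and not q2) implies q3).
    not (((not q3 or q3) and not q2) implies q3): α-rule — add ((not q3 or q3) and not q2), not q3.
    ((not q3 or q3) and not q2): α-rule — add (not q3 or q3), not q2.
    not (q4 and ((q1 and q4) implies not q3)): β-rule — branch into not q4  //  not ((q1 and q4) implies not q3).
      branch 2.1 (add not q4):
        not (q5 and not q4): β-rule — branch into not q5  //  not not q4.
          branch 2.1.1 (add not q5):
            × closes — contains both q5 and not q5.
          branch 2.1.2 (add not not q4):
            × closes — contains both q4 and not q4.
      branch 2.2 (add not ((q1 and q4) implies not q3)):
        not ((q1 and q4) implies not q3): α-rule — add (q1 and q4), not not q3.
        × closes — contains both q3 and not q3.
9 branches closed, 5 open.
Each open branch fixes some atoms; the unmentioned ones are free. Counting distinct full assignments: branch {q1=false, q4=true, q5=false} (q2, q3) contributes 4 new; branch {q1=false, q2=true, q4=true} (q3, q5) contributes 2 new; branch {q1=false, q3=true, q4=true} (q2, q5) contributes 1 new; branch {q3=false, q4=true, q5=false} (q1, q2) contributes 2 new; branch {q2=true, q3=false, q4=true} (q1, q5) contributes 1 new. Total: 10.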